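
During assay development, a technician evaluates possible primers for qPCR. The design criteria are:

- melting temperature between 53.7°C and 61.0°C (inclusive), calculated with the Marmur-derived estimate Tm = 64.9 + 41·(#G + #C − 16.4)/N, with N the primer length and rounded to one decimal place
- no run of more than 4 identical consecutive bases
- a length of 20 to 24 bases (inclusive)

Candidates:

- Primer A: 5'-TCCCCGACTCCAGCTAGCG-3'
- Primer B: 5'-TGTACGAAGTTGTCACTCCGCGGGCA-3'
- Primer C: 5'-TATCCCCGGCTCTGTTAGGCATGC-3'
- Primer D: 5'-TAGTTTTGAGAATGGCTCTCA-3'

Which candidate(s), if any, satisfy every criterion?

Primer C only.

Primer A (19 nt, A=3 T=3 G=4 C=9): Tm = 64.9 + 41·(13 − 16.4)/19 = 57.6°C ✓; longest run = 4 ✓; length 19, outside 20–24 ✗ — fails.
Primer B (26 nt, A=5 T=6 G=8 C=7): Tm = 64.9 + 41·(15 − 16.4)/26 = 62.7°C, outside 53.7–61.0°C ✗; longest run = 3 ✓; length 26, outside 20–24 ✗ — fails.
Primer C (24 nt, A=3 T=7 G=6 C=8): Tm = 64.9 + 41·(14 − 16.4)/24 = 60.8°C ✓; longest run = 4 ✓; length 24 ✓ — passes.
Primer D (21 nt, A=5 T=8 G=5 C=3): Tm = 64.9 + 41·(8 − 16.4)/21 = 48.5°C, outside 53.7–61.0°C ✗; longest run = 4 ✓; length 21 ✓ — fails.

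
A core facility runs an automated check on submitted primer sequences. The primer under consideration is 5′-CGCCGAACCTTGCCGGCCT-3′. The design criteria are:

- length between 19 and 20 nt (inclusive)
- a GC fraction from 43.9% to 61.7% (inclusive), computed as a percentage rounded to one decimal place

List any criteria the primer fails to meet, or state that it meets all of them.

Base counts: A=2, T=3, G=5, C=9 (length 19).
length: length 19 ✓
GC content: GC 14/19 = 73.7%, outside 43.9–61.7% ✗

Fails: GC content.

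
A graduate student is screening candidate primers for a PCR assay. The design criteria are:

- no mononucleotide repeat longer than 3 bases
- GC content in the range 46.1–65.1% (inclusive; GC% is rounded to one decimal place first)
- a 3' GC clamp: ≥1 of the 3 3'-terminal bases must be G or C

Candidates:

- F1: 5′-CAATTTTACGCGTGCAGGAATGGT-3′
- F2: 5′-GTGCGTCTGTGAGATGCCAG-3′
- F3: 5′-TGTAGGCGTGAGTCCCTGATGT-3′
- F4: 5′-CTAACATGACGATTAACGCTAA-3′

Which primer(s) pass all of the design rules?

F2 and F3.

F1 (24 nt, A=6 T=7 G=7 C=4): longest run = 4, exceeds 3 ✗; GC 11/24 = 45.8%, outside 46.1–65.1% ✗; 3' end GGT has 2 G/C ✓ — fails.
F2 (20 nt, A=3 T=5 G=8 C=4): longest run = 2 ✓; GC 12/20 = 60.0% ✓; 3' end CAG has 2 G/C ✓ — passes.
F3 (22 nt, A=3 T=7 G=8 C=4): longest run = 3 ✓; GC 12/22 = 54.5% ✓; 3' end TGT has 1 G/C ✓ — passes.
F4 (22 nt, A=9 T=5 G=3 C=5): longest run = 2 ✓; GC 8/22 = 36.4%, outside 46.1–65.1% ✗; 3' end TAA has 0 G/C, need ≥1 ✗ — fails.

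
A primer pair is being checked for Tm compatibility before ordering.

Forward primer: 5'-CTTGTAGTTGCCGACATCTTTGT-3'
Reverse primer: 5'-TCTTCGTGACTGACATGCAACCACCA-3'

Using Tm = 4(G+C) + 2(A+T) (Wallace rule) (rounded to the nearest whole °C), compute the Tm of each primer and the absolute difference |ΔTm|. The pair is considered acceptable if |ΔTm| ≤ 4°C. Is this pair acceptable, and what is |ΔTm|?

Forward: A=3 T=10 G=5 C=5 → Tm = 2·13 + 4·10 = 66°C.
Reverse: A=7 T=6 G=4 C=9 → Tm = 2·13 + 4·13 = 78°C.
|ΔTm| = |66 − 78| = 12°C, > 4°C.

|ΔTm| = 12°C; the pair is not acceptable.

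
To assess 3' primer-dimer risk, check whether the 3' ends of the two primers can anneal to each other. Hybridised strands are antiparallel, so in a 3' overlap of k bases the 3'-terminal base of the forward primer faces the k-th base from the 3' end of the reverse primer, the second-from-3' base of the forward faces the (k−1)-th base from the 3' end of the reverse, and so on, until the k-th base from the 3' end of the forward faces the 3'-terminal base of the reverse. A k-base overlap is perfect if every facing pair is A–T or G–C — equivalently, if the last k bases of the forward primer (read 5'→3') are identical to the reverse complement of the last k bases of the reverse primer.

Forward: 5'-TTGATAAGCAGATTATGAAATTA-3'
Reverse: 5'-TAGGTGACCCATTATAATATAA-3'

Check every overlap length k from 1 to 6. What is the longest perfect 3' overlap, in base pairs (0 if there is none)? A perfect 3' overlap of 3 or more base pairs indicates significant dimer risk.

Last 6 bases (5'→3') — forward …AAATTA, reverse …ATATAA.
Reverse complement of the reverse primer's last 6 bases: TTATAT; its first k bases are the reverse complement of the reverse primer's last k bases, so a perfect k-base overlap needs the forward primer's last k bases to equal them.
Comparing (forward last k vs required): k=1: A vs T ✗; k=2: TA vs TT ✗; k=3: TTA vs TTA ✓; k=4: ATTA vs TTAT ✗; k=5: AATTA vs TTATA ✗; k=6: AAATTA vs TTATAT ✗.
Only k = 3 is perfect, so the longest perfect 3' overlap is 3.

Longest perfect overlap: 3 complementary base pairs; significant dimer risk (threshold 3).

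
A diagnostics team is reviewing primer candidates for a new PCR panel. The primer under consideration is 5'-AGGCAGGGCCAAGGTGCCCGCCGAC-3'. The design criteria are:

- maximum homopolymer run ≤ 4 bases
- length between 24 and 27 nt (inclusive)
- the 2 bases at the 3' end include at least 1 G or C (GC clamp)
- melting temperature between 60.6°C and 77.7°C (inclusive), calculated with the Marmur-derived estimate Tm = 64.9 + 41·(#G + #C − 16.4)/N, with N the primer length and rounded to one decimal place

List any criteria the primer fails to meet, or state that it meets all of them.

Base counts: A=5, T=1, G=10, C=9 (length 25).
homopolymer run: longest run = 3 ✓
length: length 25 ✓
GC clamp: 3' end AC has 1 G/C ✓
Tm: Tm = 64.9 + 41·(19 − 16.4)/25 = 69.2°C ✓

Meets all criteria.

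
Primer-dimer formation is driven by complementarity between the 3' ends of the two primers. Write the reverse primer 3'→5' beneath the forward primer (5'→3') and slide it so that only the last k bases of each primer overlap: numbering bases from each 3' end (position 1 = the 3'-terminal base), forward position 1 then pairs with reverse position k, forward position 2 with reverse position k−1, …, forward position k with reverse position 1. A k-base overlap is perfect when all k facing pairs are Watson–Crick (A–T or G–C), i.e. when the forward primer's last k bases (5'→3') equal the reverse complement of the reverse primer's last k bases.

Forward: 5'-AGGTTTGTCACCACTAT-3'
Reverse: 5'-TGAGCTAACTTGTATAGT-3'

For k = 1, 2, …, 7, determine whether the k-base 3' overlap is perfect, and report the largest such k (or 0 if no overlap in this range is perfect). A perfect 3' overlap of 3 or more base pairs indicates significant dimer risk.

Last 7 bases (5'→3') — forward …CCACTAT, reverse …GTATAGT.
Reverse complement of the reverse primer's last 7 bases: ACTATAC; its first k bases are the reverse complement of the reverse primer's last k bases, so a perfect k-base overlap needs the forward primer's last k bases to equal them.
Comparing (forward last k vs required): k=1: T vs A ✗; k=2: AT vs AC ✗; k=3: TAT vs ACT ✗; k=4: CTAT vs ACTA ✗; k=5: ACTAT vs ACTAT ✓; k=6: CACTAT vs ACTATA ✗; k=7: CCACTAT vs ACTATAC ✗.
Only k = 5 is perfect, so the longest perfect 3' overlap is 5.

Longest perfect overlap: 5 complementary base pairs; significant dimer risk (threshold 3).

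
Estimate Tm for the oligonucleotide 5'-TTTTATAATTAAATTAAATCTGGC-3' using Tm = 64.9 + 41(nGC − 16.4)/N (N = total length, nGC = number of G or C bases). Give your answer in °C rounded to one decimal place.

43.7°C

Base counts: A=9, T=11, G=2, C=2; G+C = 4, N = 24.
Tm = 64.9 + 41·(4 − 16.4)/24 = 64.9 + -508.40/24 = 43.7°C.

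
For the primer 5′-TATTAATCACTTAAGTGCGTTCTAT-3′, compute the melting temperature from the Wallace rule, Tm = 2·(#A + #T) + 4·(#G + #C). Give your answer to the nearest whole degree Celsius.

64°C

Base counts: A=7, T=11, G=3, C=4 (length 25).
Tm = 2·(7+11) + 4·(3+4) = 2·18 + 4·7 = 36 + 28 = 64°C.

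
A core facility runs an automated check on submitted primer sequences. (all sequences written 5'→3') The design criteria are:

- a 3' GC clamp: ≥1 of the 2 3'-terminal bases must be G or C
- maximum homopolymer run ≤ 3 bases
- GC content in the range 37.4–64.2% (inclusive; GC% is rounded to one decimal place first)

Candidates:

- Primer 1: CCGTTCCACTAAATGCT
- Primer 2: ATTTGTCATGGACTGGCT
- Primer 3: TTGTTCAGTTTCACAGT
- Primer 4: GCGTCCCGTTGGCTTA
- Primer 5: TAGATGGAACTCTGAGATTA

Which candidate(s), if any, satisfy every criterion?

Primer 1 (17 nt, A=4 T=5 G=2 C=6): 3' end CT has 1 G/C ✓; longest run = 3 ✓; GC 8/17 = 47.1% ✓ — passes.
Primer 2 (18 nt, A=3 T=7 G=5 C=3): 3' end CT has 1 G/C ✓; longest run = 3 ✓; GC 8/18 = 44.4% ✓ — passes.
Primer 3 (17 nt, A=3 T=8 G=3 C=3): 3' end GT has 1 G/C ✓; longest run = 3 ✓; GC 6/17 = 35.3%, outside 37.4–64.2% ✗ — fails.
Primer 4 (16 nt, A=1 T=5 G=5 C=5): 3' end TA has 0 G/C, need ≥1 ✗; longest run = 3 ✓; GC 10/16 = 62.5% ✓ — fails.
Primer 5 (20 nt, A=7 T=6 G=5 C=2): 3' end TA has 0 G/C, need ≥1 ✗; longest run = 2 ✓; GC 7/20 = 35.0%, outside 37.4–64.2% ✗ — fails.

Primer 1 and Primer 2.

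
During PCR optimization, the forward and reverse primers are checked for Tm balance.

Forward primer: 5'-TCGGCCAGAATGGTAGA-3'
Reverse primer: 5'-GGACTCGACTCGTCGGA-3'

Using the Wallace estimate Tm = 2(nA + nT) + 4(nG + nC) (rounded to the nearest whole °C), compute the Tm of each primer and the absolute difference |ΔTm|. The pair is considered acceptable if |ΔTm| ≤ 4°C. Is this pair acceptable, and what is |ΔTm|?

|ΔTm| = 4°C; the pair is acceptable.

Forward: A=5 T=3 G=6 C=3 → Tm = 2·8 + 4·9 = 52°C.
Reverse: A=3 T=3 G=6 C=5 → Tm = 2·6 + 4·11 = 56°C.
|ΔTm| = |52 − 56| = 4°C, ≤ 4°C.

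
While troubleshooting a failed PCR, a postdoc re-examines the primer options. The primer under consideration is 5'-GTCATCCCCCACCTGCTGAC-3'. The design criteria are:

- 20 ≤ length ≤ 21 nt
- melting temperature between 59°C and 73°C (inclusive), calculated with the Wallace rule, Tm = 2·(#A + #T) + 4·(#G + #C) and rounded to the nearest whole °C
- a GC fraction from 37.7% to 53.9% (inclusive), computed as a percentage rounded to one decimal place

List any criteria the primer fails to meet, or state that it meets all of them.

Fails: GC content.

Base counts: A=3, T=4, G=3, C=10 (length 20).
length: length 20 ✓
Tm: Tm = 2·7 + 4·13 = 66°C ✓
GC content: GC 13/20 = 65.0%, outside 37.7–53.9% ✗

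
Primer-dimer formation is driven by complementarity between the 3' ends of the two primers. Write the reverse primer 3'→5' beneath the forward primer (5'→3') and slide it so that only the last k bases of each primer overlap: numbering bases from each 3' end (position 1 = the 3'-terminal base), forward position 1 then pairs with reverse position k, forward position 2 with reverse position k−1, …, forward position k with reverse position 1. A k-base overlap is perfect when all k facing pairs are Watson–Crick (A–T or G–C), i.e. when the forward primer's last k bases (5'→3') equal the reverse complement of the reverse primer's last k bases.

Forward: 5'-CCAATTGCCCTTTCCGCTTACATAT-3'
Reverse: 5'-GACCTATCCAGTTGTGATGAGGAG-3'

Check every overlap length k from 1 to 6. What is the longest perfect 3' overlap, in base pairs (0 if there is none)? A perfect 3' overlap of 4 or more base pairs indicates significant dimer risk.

Last 6 bases (5'→3') — forward …ACATAT, reverse …GAGGAG.
Reverse complement of the reverse primer's last 6 bases: CTCCTC; its first k bases are the reverse complement of the reverse primer's last k bases, so a perfect k-base overlap needs the forward primer's last k bases to equal them.
Comparing (forward last k vs required): k=1: T vs C ✗; k=2: AT vs CT ✗; k=3: TAT vs CTC ✗; k=4: ATAT vs CTCC ✗; k=5: CATAT vs CTCCT ✗; k=6: ACATAT vs CTCCTC ✗.
No overlap length from 1 to 6 is perfect, so the longest perfect 3' overlap is 0.

Longest perfect overlap: 0 complementary base pairs; below the dimer-risk threshold (threshold 4).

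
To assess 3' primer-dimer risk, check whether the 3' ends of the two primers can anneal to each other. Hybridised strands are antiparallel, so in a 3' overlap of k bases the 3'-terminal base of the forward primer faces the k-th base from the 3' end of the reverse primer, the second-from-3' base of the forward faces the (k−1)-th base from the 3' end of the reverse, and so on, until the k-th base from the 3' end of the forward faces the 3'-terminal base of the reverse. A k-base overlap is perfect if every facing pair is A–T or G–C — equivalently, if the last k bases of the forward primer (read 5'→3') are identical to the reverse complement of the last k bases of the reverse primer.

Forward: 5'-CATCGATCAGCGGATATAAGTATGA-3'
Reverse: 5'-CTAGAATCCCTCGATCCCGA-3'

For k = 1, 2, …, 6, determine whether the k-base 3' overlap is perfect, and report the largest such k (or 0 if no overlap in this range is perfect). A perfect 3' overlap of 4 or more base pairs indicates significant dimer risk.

Last 6 bases (5'→3') — forward …GTATGA, reverse …TCCCGA.
Reverse complement of the reverse primer's last 6 bases: TCGGGA; its first k bases are the reverse complement of the reverse primer's last k bases, so a perfect k-base overlap needs the forward primer's last k bases to equal them.
Comparing (forward last k vs required): k=1: A vs T ✗; k=2: GA vs TC ✗; k=3: TGA vs TCG ✗; k=4: ATGA vs TCGG ✗; k=5: TATGA vs TCGGG ✗; k=6: GTATGA vs TCGGGA ✗.
No overlap length from 1 to 6 is perfect, so the longest perfect 3' overlap is 0.

Longest perfect overlap: 0 complementary base pairs; below the dimer-risk threshold (threshold 4).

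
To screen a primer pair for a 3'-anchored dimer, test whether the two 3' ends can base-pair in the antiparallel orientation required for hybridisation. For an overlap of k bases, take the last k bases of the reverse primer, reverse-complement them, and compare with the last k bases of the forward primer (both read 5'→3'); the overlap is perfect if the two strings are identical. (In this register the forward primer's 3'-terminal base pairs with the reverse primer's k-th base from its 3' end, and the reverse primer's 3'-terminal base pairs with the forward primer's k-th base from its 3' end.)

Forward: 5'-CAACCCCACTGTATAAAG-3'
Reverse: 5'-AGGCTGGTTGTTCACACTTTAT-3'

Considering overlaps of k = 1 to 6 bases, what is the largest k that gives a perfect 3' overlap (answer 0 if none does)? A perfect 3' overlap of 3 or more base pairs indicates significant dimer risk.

Last 6 bases (5'→3') — forward …ATAAAG, reverse …CTTTAT.
Reverse complement of the reverse primer's last 6 bases: ATAAAG; its first k bases are the reverse complement of the reverse primer's last k bases, so a perfect k-base overlap needs the forward primer's last k bases to equal them.
Comparing (forward last k vs required): k=1: G vs A ✗; k=2: AG vs AT ✗; k=3: AAG vs ATA ✗; k=4: AAAG vs ATAA ✗; k=5: TAAAG vs ATAAA ✗; k=6: ATAAAG vs ATAAAG ✓.
Only k = 6 is perfect, so the longest perfect 3' overlap is 6.

Longest perfect overlap: 6 complementary base pairs; significant dimer risk (threshold 3).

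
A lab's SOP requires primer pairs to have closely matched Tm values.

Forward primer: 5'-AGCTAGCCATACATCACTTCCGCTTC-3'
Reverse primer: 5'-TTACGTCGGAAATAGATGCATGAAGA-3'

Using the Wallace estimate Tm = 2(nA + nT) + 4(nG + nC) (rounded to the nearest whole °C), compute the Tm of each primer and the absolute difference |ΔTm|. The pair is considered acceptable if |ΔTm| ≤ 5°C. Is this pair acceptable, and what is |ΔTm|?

|ΔTm| = 6°C; the pair is not acceptable.

Forward: A=6 T=7 G=3 C=10 → Tm = 2·13 + 4·13 = 78°C.
Reverse: A=10 T=6 G=7 C=3 → Tm = 2·16 + 4·10 = 72°C.
|ΔTm| = |78 − 72| = 6°C, > 5°C.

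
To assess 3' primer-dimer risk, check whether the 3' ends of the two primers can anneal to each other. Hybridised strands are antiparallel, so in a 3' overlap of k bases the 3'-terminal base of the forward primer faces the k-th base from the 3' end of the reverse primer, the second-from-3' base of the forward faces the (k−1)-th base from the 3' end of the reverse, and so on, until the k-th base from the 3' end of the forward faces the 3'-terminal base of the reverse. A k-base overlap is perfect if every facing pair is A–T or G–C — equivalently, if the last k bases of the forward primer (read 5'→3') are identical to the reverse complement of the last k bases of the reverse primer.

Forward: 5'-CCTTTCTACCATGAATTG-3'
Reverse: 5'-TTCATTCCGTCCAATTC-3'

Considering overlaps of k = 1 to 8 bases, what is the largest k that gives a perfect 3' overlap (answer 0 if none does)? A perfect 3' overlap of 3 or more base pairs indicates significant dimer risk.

Longest perfect overlap: 6 complementary base pairs; significant dimer risk (threshold 3).

Last 8 bases (5'→3') — forward …ATGAATTG, reverse …TCCAATTC.
Reverse complement of the reverse primer's last 8 bases: GAATTGGA; its first k bases are the reverse complement of the reverse primer's last k bases, so a perfect k-base overlap needs the forward primer's last k bases to equal them.
Comparing (forward last k vs required): k=1: G vs G ✓; k=2: TG vs GA ✗; k=3: TTG vs GAA ✗; k=4: ATTG vs GAAT ✗; k=5: AATTG vs GAATT ✗; k=6: GAATTG vs GAATTG ✓; k=7: TGAATTG vs GAATTGG ✗; k=8: ATGAATTG vs GAATTGGA ✗.
Perfect overlaps at k = 1, 6; the largest is 6.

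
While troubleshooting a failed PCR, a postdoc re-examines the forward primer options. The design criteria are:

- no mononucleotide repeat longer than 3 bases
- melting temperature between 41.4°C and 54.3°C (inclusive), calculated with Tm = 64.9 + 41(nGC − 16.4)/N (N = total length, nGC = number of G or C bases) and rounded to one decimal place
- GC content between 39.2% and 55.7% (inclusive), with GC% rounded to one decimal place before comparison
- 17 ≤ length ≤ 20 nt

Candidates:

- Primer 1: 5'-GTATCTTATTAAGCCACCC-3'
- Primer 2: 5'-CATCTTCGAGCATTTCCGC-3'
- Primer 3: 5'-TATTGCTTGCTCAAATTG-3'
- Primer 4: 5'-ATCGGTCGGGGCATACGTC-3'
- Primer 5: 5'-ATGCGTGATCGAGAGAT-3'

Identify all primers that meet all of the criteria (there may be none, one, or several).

Primer 1 (19 nt, A=5 T=6 G=2 C=6): longest run = 3 ✓; Tm = 64.9 + 41·(8 − 16.4)/19 = 46.8°C ✓; GC 8/19 = 42.1% ✓; length 19 ✓ — passes.
Primer 2 (19 nt, A=3 T=6 G=3 C=7): longest run = 3 ✓; Tm = 64.9 + 41·(10 − 16.4)/19 = 51.1°C ✓; GC 10/19 = 52.6% ✓; length 19 ✓ — passes.
Primer 3 (18 nt, A=4 T=8 G=3 C=3): longest run = 3 ✓; Tm = 64.9 + 41·(6 − 16.4)/18 = 41.2°C, outside 41.4–54.3°C ✗; GC 6/18 = 33.3%, outside 39.2–55.7% ✗; length 18 ✓ — fails.
Primer 4 (19 nt, A=3 T=4 G=7 C=5): longest run = 4, exceeds 3 ✗; Tm = 64.9 + 41·(12 − 16.4)/19 = 55.4°C, outside 41.4–54.3°C ✗; GC 12/19 = 63.2%, outside 39.2–55.7% ✗; length 19 ✓ — fails.
Primer 5 (17 nt, A=5 T=4 G=6 C=2): longest run = 1 ✓; Tm = 64.9 + 41·(8 − 16.4)/17 = 44.6°C ✓; GC 8/17 = 47.1% ✓; length 17 ✓ — passes.

Primer 1, Primer 2 and Primer 5.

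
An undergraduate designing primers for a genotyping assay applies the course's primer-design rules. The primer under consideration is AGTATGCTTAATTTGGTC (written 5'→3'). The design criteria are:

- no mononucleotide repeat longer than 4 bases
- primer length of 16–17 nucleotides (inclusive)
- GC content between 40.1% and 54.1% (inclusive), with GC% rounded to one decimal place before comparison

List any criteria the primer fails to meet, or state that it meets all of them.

Base counts: A=4, T=8, G=4, C=2 (length 18).
homopolymer run: longest run = 3 ✓
length: length 18, outside 16–17 ✗
GC content: GC 6/18 = 33.3%, outside 40.1–54.1% ✗

Fails: length, GC content.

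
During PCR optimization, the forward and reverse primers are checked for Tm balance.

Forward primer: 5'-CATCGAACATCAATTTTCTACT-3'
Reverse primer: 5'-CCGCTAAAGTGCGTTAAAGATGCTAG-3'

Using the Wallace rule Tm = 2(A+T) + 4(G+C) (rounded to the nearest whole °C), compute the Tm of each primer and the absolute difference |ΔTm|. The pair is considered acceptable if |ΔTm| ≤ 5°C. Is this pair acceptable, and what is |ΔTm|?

Forward: A=7 T=8 G=1 C=6 → Tm = 2·15 + 4·7 = 58°C.
Reverse: A=8 T=6 G=7 C=5 → Tm = 2·14 + 4·12 = 76°C.
|ΔTm| = |58 − 76| = 18°C, > 5°C.

|ΔTm| = 18°C; the pair is not acceptable.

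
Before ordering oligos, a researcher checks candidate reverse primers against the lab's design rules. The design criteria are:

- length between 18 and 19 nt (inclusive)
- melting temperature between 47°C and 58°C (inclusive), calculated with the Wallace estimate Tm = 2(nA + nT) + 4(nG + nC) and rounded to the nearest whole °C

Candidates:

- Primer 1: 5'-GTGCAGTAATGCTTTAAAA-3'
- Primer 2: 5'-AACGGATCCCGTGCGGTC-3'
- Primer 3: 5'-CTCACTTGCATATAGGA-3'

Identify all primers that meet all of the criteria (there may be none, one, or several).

Primer 1 (19 nt, A=7 T=6 G=4 C=2): length 19 ✓; Tm = 2·13 + 4·6 = 50°C ✓ — passes.
Primer 2 (18 nt, A=3 T=3 G=6 C=6): length 18 ✓; Tm = 2·6 + 4·12 = 60°C, outside 47–58°C ✗ — fails.
Primer 3 (17 nt, A=5 T=5 G=3 C=4): length 17, outside 18–19 ✗; Tm = 2·10 + 4·7 = 48°C ✓ — fails.

Primer 1 only.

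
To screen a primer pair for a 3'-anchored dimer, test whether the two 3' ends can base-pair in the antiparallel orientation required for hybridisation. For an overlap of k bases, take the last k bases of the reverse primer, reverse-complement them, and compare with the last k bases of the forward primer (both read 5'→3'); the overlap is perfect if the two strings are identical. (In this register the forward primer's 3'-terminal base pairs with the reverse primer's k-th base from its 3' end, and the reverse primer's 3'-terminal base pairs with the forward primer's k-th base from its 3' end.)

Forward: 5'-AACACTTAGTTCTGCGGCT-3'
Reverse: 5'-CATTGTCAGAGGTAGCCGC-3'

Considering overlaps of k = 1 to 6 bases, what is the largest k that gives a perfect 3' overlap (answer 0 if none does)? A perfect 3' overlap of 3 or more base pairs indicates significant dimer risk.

Longest perfect overlap: 6 complementary base pairs; significant dimer risk (threshold 3).

Last 6 bases (5'→3') — forward …GCGGCT, reverse …AGCCGC.
Reverse complement of the reverse primer's last 6 bases: GCGGCT; its first k bases are the reverse complement of the reverse primer's last k bases, so a perfect k-base overlap needs the forward primer's last k bases to equal them.
Comparing (forward last k vs required): k=1: T vs G ✗; k=2: CT vs GC ✗; k=3: GCT vs GCG ✗; k=4: GGCT vs GCGG ✗; k=5: CGGCT vs GCGGC ✗; k=6: GCGGCT vs GCGGCT ✓.
Only k = 6 is perfect, so the longest perfect 3' overlap is 6.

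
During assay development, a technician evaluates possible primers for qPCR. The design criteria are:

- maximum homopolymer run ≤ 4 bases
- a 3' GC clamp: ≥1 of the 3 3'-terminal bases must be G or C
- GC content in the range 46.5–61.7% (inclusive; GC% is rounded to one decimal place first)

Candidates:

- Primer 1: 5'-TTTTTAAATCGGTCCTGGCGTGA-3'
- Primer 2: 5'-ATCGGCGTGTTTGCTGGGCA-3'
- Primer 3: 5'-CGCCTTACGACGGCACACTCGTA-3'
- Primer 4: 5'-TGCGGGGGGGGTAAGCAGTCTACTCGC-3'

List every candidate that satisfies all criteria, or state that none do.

Primer 2 and Primer 3.

Primer 1 (23 nt, A=4 T=9 G=6 C=4): longest run = 5, exceeds 4 ✗; 3' end TGA has 1 G/C ✓; GC 10/23 = 43.5%, outside 46.5–61.7% ✗ — fails.
Primer 2 (20 nt, A=2 T=6 G=8 C=4): longest run = 3 ✓; 3' end GCA has 2 G/C ✓; GC 12/20 = 60.0% ✓ — passes.
Primer 3 (23 nt, A=5 T=4 G=5 C=9): longest run = 2 ✓; 3' end GTA has 1 G/C ✓; GC 14/23 = 60.9% ✓ — passes.
Primer 4 (27 nt, A=4 T=5 G=12 C=6): longest run = 8, exceeds 4 ✗; 3' end CGC has 3 G/C ✓; GC 18/27 = 66.7%, outside 46.5–61.7% ✗ — fails.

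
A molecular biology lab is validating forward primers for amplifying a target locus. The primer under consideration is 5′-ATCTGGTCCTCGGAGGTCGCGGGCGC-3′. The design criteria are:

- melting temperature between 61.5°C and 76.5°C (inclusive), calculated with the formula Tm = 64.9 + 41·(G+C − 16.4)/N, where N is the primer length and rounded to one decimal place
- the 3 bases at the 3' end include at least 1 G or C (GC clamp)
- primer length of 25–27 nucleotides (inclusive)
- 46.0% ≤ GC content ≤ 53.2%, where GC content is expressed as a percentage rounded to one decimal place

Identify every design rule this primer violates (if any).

Base counts: A=2, T=5, G=11, C=8 (length 26).
Tm: Tm = 64.9 + 41·(19 − 16.4)/26 = 69.0°C ✓
GC clamp: 3' end CGC has 3 G/C ✓
length: length 26 ✓
GC content: GC 19/26 = 73.1%, outside 46.0–53.2% ✗

Fails: GC content.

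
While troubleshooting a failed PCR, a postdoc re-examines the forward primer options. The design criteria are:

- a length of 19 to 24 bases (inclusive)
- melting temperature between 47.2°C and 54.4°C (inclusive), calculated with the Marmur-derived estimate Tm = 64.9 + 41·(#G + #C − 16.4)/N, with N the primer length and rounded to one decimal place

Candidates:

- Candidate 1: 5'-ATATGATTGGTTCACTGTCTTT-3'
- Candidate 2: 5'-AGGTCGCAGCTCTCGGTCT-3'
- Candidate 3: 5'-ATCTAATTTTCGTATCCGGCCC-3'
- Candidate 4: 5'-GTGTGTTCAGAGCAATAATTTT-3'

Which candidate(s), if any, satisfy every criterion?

Candidate 1 (22 nt, A=4 T=11 G=4 C=3): length 22 ✓; Tm = 64.9 + 41·(7 − 16.4)/22 = 47.4°C ✓ — passes.
Candidate 2 (19 nt, A=2 T=5 G=6 C=6): length 19 ✓; Tm = 64.9 + 41·(12 − 16.4)/19 = 55.4°C, outside 47.2–54.4°C ✗ — fails.
Candidate 3 (22 nt, A=4 T=8 G=3 C=7): length 22 ✓; Tm = 64.9 + 41·(10 − 16.4)/22 = 53.0°C ✓ — passes.
Candidate 4 (22 nt, A=6 T=9 G=5 C=2): length 22 ✓; Tm = 64.9 + 41·(7 − 16.4)/22 = 47.4°C ✓ — passes.

Candidate 1, Candidate 3 and Candidate 4.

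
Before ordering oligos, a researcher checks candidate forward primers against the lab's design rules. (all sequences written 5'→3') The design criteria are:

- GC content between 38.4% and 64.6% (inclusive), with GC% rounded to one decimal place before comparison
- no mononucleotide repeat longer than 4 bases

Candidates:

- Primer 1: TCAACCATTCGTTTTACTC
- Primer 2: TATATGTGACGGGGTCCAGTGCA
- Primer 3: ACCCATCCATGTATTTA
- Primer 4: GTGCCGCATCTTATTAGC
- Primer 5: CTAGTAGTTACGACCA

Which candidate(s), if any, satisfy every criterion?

Primer 1 (19 nt, A=4 T=8 G=1 C=6): GC 7/19 = 36.8%, outside 38.4–64.6% ✗; longest run = 4 ✓ — fails.
Primer 2 (23 nt, A=5 T=6 G=8 C=4): GC 12/23 = 52.2% ✓; longest run = 4 ✓ — passes.
Primer 3 (17 nt, A=5 T=6 G=1 C=5): GC 6/17 = 35.3%, outside 38.4–64.6% ✗; longest run = 3 ✓ — fails.
Primer 4 (18 nt, A=3 T=6 G=4 C=5): GC 9/18 = 50.0% ✓; longest run = 2 ✓ — passes.
Primer 5 (16 nt, A=5 T=4 G=3 C=4): GC 7/16 = 43.8% ✓; longest run = 2 ✓ — passes.

Primer 2, Primer 4 and Primer 5.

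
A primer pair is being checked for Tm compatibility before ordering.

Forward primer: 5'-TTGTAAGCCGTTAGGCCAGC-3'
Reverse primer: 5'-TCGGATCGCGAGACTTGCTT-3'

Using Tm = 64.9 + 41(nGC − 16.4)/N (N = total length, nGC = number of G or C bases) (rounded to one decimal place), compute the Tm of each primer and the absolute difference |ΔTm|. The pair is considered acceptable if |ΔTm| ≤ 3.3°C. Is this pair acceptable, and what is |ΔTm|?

Forward: G+C = 11, N = 20 → Tm = 64.9 + 41·(11 − 16.4)/20 = 53.8°C.
Reverse: G+C = 11, N = 20 → Tm = 64.9 + 41·(11 − 16.4)/20 = 53.8°C.
|ΔTm| = |53.8 − 53.8| = 0.0°C, ≤ 3.3°C.

|ΔTm| = 0.0°C; the pair is acceptable.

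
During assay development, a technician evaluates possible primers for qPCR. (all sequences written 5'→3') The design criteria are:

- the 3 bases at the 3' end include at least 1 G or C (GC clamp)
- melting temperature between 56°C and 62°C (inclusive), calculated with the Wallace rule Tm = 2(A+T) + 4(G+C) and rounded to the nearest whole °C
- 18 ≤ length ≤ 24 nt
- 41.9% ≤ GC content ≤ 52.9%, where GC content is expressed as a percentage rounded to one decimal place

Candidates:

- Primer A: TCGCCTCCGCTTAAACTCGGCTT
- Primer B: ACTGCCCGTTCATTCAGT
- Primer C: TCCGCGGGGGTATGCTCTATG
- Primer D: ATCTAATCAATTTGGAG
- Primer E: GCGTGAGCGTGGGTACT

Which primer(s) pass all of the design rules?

None of the candidates satisfy all criteria.

Primer A (23 nt, A=3 T=7 G=4 C=9): 3' end CTT has 1 G/C ✓; Tm = 2·10 + 4·13 = 72°C, outside 56–62°C ✗; length 23 ✓; GC 13/23 = 56.5%, outside 41.9–52.9% ✗ — fails.
Primer B (18 nt, A=3 T=6 G=3 C=6): 3' end AGT has 1 G/C ✓; Tm = 2·9 + 4·9 = 54°C, outside 56–62°C ✗; length 18 ✓; GC 9/18 = 50.0% ✓ — fails.
Primer C (21 nt, A=2 T=6 G=8 C=5): 3' end ATG has 1 G/C ✓; Tm = 2·8 + 4·13 = 68°C, outside 56–62°C ✗; length 21 ✓; GC 13/21 = 61.9%, outside 41.9–52.9% ✗ — fails.
Primer D (17 nt, A=6 T=6 G=3 C=2): 3' end GAG has 2 G/C ✓; Tm = 2·12 + 4·5 = 44°C, outside 56–62°C ✗; length 17, outside 18–24 ✗; GC 5/17 = 29.4%, outside 41.9–52.9% ✗ — fails.
Primer E (17 nt, A=2 T=4 G=8 C=3): 3' end ACT has 1 G/C ✓; Tm = 2·6 + 4·11 = 56°C ✓; length 17, outside 18–24 ✗; GC 11/17 = 64.7%, outside 41.9–52.9% ✗ — fails.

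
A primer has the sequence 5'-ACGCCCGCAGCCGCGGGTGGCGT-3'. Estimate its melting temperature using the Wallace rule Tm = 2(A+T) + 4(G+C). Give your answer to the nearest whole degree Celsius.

84°C

Base counts: A=2, T=2, G=10, C=9 (length 23).
Tm = 2·(2+2) + 4·(10+9) = 2·4 + 4·19 = 8 + 76 = 84°C.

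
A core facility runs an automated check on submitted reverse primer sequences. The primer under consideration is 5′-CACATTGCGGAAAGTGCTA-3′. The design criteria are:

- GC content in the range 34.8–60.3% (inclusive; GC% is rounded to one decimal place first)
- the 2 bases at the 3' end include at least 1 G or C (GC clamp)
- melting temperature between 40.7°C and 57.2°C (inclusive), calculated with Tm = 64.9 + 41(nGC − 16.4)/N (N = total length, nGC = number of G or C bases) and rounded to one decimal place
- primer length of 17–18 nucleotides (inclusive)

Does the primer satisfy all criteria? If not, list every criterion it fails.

Base counts: A=6, T=4, G=5, C=4 (length 19).
GC content: GC 9/19 = 47.4% ✓
GC clamp: 3' end TA has 0 G/C, need ≥1 ✗
Tm: Tm = 64.9 + 41·(9 − 16.4)/19 = 48.9°C ✓
length: length 19, outside 17–18 ✗

Fails: GC clamp, length.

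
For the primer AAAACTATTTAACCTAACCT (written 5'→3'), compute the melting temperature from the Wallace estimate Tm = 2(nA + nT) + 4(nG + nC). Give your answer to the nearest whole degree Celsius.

50°C

Base counts: A=9, T=6, G=0, C=5 (length 20).
Tm = 2·(9+6) + 4·(0+5) = 2·15 + 4·5 = 30 + 20 = 50°C.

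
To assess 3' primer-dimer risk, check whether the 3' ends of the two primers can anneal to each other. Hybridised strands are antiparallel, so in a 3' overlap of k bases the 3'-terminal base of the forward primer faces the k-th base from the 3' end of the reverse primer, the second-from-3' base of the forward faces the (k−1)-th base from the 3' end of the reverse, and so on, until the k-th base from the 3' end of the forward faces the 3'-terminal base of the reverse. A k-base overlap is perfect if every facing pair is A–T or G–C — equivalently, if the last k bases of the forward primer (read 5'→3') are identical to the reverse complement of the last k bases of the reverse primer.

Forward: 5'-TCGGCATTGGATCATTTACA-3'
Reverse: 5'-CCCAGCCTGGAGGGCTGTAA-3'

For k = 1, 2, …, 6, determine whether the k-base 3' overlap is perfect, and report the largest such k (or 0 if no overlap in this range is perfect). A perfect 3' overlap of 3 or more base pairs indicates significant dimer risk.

Last 6 bases (5'→3') — forward …TTTACA, reverse …CTGTAA.
Reverse complement of the reverse primer's last 6 bases: TTACAG; its first k bases are the reverse complement of the reverse primer's last k bases, so a perfect k-base overlap needs the forward primer's last k bases to equal them.
Comparing (forward last k vs required): k=1: A vs T ✗; k=2: CA vs TT ✗; k=3: ACA vs TTA ✗; k=4: TACA vs TTAC ✗; k=5: TTACA vs TTACA ✓; k=6: TTTACA vs TTACAG ✗.
Only k = 5 is perfect, so the longest perfect 3' overlap is 5.

Longest perfect overlap: 5 complementary base pairs; significant dimer risk (threshold 3).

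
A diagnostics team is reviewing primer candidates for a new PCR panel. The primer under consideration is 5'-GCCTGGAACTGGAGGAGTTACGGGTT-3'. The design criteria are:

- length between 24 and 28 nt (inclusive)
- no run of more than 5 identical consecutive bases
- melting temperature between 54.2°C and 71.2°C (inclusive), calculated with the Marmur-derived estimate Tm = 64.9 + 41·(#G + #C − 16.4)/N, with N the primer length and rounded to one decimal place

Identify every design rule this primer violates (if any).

Base counts: A=5, T=6, G=11, C=4 (length 26).
length: length 26 ✓
homopolymer run: longest run = 3 ✓
Tm: Tm = 64.9 + 41·(15 − 16.4)/26 = 62.7°C ✓

Meets all criteria.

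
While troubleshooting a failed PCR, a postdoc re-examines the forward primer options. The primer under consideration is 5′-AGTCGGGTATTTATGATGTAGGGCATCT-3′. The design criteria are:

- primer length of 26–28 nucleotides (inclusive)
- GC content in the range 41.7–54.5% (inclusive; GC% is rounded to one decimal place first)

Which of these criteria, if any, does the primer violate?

Base counts: A=6, T=10, G=9, C=3 (length 28).
length: length 28 ✓
GC content: GC 12/28 = 42.9% ✓

Meets all criteria.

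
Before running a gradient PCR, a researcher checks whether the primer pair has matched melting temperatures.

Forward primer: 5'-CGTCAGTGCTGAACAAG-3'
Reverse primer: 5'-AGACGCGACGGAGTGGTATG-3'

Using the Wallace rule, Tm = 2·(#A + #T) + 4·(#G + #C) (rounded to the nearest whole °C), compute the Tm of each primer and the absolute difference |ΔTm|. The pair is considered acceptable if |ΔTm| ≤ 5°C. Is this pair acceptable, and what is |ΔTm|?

Forward: A=5 T=3 G=5 C=4 → Tm = 2·8 + 4·9 = 52°C.
Reverse: A=5 T=3 G=9 C=3 → Tm = 2·8 + 4·12 = 64°C.
|ΔTm| = |52 − 64| = 12°C, > 5°C.

|ΔTm| = 12°C; the pair is not acceptable.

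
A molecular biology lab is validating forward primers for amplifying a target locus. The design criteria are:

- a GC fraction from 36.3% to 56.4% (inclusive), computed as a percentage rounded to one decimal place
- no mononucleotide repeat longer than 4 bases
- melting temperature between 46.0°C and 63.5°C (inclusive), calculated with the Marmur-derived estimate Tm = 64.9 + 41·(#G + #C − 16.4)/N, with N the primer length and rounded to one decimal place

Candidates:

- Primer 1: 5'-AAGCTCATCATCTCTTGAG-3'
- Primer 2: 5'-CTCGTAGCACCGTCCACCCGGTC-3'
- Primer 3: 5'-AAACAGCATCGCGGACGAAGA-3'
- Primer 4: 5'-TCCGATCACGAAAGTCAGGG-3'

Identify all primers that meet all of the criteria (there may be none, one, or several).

Primer 1 (19 nt, A=5 T=6 G=3 C=5): GC 8/19 = 42.1% ✓; longest run = 2 ✓; Tm = 64.9 + 41·(8 − 16.4)/19 = 46.8°C ✓ — passes.
Primer 2 (23 nt, A=3 T=4 G=5 C=11): GC 16/23 = 69.6%, outside 36.3–56.4% ✗; longest run = 3 ✓; Tm = 64.9 + 41·(16 − 16.4)/23 = 64.2°C, outside 46.0–63.5°C ✗ — fails.
Primer 3 (21 nt, A=9 T=1 G=6 C=5): GC 11/21 = 52.4% ✓; longest run = 3 ✓; Tm = 64.9 + 41·(11 − 16.4)/21 = 54.4°C ✓ — passes.
Primer 4 (20 nt, A=6 T=3 G=6 C=5): GC 11/20 = 55.0% ✓; longest run = 3 ✓; Tm = 64.9 + 41·(11 − 16.4)/20 = 53.8°C ✓ — passes.

Primer 1, Primer 3 and Primer 4.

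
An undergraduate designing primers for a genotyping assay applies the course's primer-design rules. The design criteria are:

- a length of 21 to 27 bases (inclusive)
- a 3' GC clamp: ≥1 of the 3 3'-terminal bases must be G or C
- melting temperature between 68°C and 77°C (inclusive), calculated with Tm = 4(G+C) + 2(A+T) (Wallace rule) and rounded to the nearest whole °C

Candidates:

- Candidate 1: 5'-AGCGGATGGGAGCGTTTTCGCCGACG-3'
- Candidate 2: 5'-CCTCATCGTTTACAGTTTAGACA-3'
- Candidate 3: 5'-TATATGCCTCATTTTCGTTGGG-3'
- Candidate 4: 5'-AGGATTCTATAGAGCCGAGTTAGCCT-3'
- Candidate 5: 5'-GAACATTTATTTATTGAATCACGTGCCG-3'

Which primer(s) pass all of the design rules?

Candidate 1 (26 nt, A=4 T=5 G=11 C=6): length 26 ✓; 3' end ACG has 2 G/C ✓; Tm = 2·9 + 4·17 = 86°C, outside 68–77°C ✗ — fails.
Candidate 2 (23 nt, A=6 T=8 G=3 C=6): length 23 ✓; 3' end ACA has 1 G/C ✓; Tm = 2·14 + 4·9 = 64°C, outside 68–77°C ✗ — fails.
Candidate 3 (22 nt, A=3 T=10 G=5 C=4): length 22 ✓; 3' end GGG has 3 G/C ✓; Tm = 2·13 + 4·9 = 62°C, outside 68–77°C ✗ — fails.
Candidate 4 (26 nt, A=7 T=7 G=7 C=5): length 26 ✓; 3' end CCT has 2 G/C ✓; Tm = 2·14 + 4·12 = 76°C ✓ — passes.
Candidate 5 (28 nt, A=8 T=10 G=5 C=5): length 28, outside 21–27 ✗; 3' end CCG has 3 G/C ✓; Tm = 2·18 + 4·10 = 76°C ✓ — fails.

Candidate 4 only.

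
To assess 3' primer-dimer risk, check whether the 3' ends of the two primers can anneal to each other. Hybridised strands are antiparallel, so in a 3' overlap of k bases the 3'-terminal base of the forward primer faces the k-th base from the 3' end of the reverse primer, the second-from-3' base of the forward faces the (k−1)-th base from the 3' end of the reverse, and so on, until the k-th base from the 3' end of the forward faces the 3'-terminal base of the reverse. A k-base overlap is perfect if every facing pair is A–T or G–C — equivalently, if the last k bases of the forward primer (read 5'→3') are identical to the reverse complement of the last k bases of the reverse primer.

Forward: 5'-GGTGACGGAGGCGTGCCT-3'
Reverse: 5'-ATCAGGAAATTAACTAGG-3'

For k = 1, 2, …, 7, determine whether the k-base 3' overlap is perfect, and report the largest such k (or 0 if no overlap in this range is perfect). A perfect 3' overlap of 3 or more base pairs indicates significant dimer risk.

Longest perfect overlap: 3 complementary base pairs; significant dimer risk (threshold 3).

Last 7 bases (5'→3') — forward …CGTGCCT, reverse …AACTAGG.
Reverse complement of the reverse primer's last 7 bases: CCTAGTT; its first k bases are the reverse complement of the reverse primer's last k bases, so a perfect k-base overlap needs the forward primer's last k bases to equal them.
Comparing (forward last k vs required): k=1: T vs C ✗; k=2: CT vs CC ✗; k=3: CCT vs CCT ✓; k=4: GCCT vs CCTA ✗; k=5: TGCCT vs CCTAG ✗; k=6: GTGCCT vs CCTAGT ✗; k=7: CGTGCCT vs CCTAGTT ✗.
Only k = 3 is perfect, so the longest perfect 3' overlap is 3.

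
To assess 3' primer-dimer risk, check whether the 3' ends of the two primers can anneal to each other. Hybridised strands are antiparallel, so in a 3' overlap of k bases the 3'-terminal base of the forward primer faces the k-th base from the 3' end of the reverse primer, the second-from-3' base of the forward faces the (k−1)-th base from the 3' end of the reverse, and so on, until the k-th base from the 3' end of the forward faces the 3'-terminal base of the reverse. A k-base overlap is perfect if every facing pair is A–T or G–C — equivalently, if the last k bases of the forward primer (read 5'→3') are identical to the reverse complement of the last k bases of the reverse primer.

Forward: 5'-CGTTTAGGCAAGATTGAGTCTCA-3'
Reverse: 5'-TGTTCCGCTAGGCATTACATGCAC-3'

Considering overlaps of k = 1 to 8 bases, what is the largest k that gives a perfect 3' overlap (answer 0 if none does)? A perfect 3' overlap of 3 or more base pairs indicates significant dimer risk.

Longest perfect overlap: 0 complementary base pairs; below the dimer-risk threshold (threshold 3).

Last 8 bases (5'→3') — forward …GAGTCTCA, reverse …ACATGCAC.
Reverse complement of the reverse primer's last 8 bases: GTGCATGT; its first k bases are the reverse complement of the reverse primer's last k bases, so a perfect k-base overlap needs the forward primer's last k bases to equal them.
Comparing (forward last k vs required): k=1: A vs G ✗; k=2: CA vs GT ✗; k=3: TCA vs GTG ✗; k=4: CTCA vs GTGC ✗; k=5: TCTCA vs GTGCA ✗; k=6: GTCTCA vs GTGCAT ✗; k=7: AGTCTCA vs GTGCATG ✗; k=8: GAGTCTCA vs GTGCATGT ✗.
No overlap length from 1 to 8 is perfect, so the longest perfect 3' overlap is 0.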